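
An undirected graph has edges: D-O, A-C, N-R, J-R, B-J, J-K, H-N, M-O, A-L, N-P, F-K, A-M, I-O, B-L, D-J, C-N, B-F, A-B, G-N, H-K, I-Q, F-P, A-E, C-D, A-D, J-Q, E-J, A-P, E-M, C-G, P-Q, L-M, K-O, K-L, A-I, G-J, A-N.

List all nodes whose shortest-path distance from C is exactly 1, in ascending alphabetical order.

A, D, G, N

Level 0: C
Level 1: A, D, G, N
Level 2: B, E, H, I, J, L, M, O, P, R
Level 3: F, K, Q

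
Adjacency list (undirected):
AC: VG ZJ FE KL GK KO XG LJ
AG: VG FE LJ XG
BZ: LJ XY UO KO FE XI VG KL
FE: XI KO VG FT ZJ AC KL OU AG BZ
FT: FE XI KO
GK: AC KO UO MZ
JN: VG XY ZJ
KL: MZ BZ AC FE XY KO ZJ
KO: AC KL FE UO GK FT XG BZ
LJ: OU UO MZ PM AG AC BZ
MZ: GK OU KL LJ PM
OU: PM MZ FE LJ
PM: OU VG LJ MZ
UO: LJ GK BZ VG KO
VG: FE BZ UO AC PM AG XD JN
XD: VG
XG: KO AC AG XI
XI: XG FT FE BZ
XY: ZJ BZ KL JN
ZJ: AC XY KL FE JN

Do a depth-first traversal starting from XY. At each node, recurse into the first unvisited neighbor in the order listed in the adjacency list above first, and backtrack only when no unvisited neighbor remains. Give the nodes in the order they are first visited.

Visit XY
XY → ZJ
ZJ → AC
AC → VG
VG → FE
FE → XI
XI → XG
XG → KO
KO → KL
KL → MZ
MZ → GK
GK → UO
UO → LJ
LJ → OU
OU → PM
LJ → AG
LJ → BZ
KO → FT
VG → XD
VG → JN

XY → ZJ → AC → VG → FE → XI → XG → KO → KL → MZ → GK → UO → LJ → OU → PM → AG → BZ → FT → XD → JN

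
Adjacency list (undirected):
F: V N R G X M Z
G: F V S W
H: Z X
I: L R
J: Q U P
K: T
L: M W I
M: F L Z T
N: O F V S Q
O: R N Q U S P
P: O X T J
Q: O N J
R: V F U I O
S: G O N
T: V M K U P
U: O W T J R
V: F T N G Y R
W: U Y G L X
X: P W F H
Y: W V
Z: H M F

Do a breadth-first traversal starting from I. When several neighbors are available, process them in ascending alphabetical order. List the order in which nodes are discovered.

Visit I; enqueue L, R → queue [L, R]
Visit L; enqueue M, W → queue [R, M, W]
Visit R; enqueue F, O, U, V → queue [M, W, F, O, U, V]
Visit M; enqueue T, Z → queue [W, F, O, U, V, T, Z]
Visit W; enqueue G, X, Y → queue [F, O, U, V, T, Z, G, X, Y]
Visit F; enqueue N → queue [O, U, V, T, Z, G, X, Y, N]
Visit O; enqueue P, Q, S → queue [U, V, T, Z, G, X, Y, N, P, Q, S]
Visit U; enqueue J → queue [V, T, Z, G, X, Y, N, P, Q, S, J]
Visit V → queue [T, Z, G, X, Y, N, P, Q, S, J]
Visit T; enqueue K → queue [Z, G, X, Y, N, P, Q, S, J, K]
Visit Z; enqueue H → queue [G, X, Y, N, P, Q, S, J, K, H]
Visit G → queue [X, Y, N, P, Q, S, J, K, H]
Visit X → queue [Y, N, P, Q, S, J, K, H]
Visit Y → queue [N, P, Q, S, J, K, H]
Visit N → queue [P, Q, S, J, K, H]
Visit P → queue [Q, S, J, K, H]
Visit Q → queue [S, J, K, H]
Visit S → queue [J, K, H]
Visit J → queue [K, H]
Visit K → queue [H]
Visit H → queue []

I, L, R, M, W, F, O, U, V, T, Z, G, X, Y, N, P, Q, S, J, K, H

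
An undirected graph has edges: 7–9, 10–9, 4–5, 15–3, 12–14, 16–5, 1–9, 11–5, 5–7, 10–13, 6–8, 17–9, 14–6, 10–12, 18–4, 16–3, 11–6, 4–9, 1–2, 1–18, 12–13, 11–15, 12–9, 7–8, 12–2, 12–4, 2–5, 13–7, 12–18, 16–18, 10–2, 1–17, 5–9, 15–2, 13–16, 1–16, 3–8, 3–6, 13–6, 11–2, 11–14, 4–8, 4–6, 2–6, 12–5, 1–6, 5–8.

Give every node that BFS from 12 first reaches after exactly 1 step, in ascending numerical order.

2, 4, 5, 9, 10, 13, 14, 18

Level 0: 12
Level 1: 2, 4, 5, 9, 10, 13, 14, 18
Level 2: 1, 6, 7, 8, 11, 15, 16, 17
Level 3: 3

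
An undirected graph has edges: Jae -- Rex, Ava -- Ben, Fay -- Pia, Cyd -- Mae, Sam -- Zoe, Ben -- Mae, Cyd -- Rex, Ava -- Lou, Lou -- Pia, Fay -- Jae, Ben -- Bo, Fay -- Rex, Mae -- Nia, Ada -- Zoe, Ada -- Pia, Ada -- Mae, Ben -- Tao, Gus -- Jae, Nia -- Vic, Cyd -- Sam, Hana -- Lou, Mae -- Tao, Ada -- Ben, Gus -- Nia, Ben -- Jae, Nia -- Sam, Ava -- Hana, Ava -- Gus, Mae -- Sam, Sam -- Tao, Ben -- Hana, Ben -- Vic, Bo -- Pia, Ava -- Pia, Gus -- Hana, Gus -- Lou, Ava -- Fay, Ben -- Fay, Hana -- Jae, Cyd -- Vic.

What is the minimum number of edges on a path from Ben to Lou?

2

Level 0: Ben
Level 1: Ada, Ava, Bo, Fay, Hana, Jae, Mae, Tao, Vic
Level 2: Cyd, Gus, Lou, Nia, Pia, Rex, Sam, Zoe
Lou first appears at level 2.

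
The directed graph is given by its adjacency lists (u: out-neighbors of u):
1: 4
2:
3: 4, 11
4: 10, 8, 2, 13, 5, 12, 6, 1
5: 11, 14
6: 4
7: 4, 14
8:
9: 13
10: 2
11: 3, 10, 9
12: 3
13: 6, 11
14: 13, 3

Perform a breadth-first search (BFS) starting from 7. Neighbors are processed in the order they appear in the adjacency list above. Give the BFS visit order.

7 → 4 → 14 → 10 → 8 → 2 → 13 → 5 → 12 → 6 → 1 → 3 → 11 → 9

Visit 7; enqueue 4, 14 → queue [4, 14]
Visit 4; enqueue 10, 8, 2, 13, 5, 12, 6, 1 → queue [14, 10, 8, 2, 13, 5, 12, 6, 1]
Visit 14; enqueue 3 → queue [10, 8, 2, 13, 5, 12, 6, 1, 3]
Visit 10 → queue [8, 2, 13, 5, 12, 6, 1, 3]
Visit 8 → queue [2, 13, 5, 12, 6, 1, 3]
Visit 2 → queue [13, 5, 12, 6, 1, 3]
Visit 13; enqueue 11 → queue [5, 12, 6, 1, 3, 11]
Visit 5 → queue [12, 6, 1, 3, 11]
Visit 12 → queue [6, 1, 3, 11]
Visit 6 → queue [1, 3, 11]
Visit 1 → queue [3, 11]
Visit 3 → queue [11]
Visit 11; enqueue 9 → queue [9]
Visit 9 → queue []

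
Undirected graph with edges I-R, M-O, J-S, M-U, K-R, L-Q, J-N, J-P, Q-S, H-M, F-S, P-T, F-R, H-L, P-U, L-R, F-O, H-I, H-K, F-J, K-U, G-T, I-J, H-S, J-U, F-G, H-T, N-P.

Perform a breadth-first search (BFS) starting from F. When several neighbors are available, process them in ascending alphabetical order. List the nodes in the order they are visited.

F, G, J, O, R, S, T, I, N, P, U, M, K, L, H, Q

Visit F; enqueue G, J, O, R, S → queue [G, J, O, R, S]
Visit G; enqueue T → queue [J, O, R, S, T]
Visit J; enqueue I, N, P, U → queue [O, R, S, T, I, N, P, U]
Visit O; enqueue M → queue [R, S, T, I, N, P, U, M]
Visit R; enqueue K, L → queue [S, T, I, N, P, U, M, K, L]
Visit S; enqueue H, Q → queue [T, I, N, P, U, M, K, L, H, Q]
Visit T → queue [I, N, P, U, M, K, L, H, Q]
Visit I → queue [N, P, U, M, K, L, H, Q]
Visit N → queue [P, U, M, K, L, H, Q]
Visit P → queue [U, M, K, L, H, Q]
Visit U → queue [M, K, L, H, Q]
Visit M → queue [K, L, H, Q]
Visit K → queue [L, H, Q]
Visit L → queue [H, Q]
Visit H → queue [Q]
Visit Q → queue []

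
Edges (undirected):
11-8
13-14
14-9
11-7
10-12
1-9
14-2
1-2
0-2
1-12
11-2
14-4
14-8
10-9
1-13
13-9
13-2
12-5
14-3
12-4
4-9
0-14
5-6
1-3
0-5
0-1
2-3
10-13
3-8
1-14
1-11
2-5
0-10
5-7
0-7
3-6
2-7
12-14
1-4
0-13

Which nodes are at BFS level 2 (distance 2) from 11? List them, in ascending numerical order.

Level 0: 11
Level 1: 1, 2, 7, 8
Level 2: 0, 3, 4, 5, 9, 12, 13, 14
Level 3: 6, 10

0, 3, 4, 5, 9, 12, 13, 14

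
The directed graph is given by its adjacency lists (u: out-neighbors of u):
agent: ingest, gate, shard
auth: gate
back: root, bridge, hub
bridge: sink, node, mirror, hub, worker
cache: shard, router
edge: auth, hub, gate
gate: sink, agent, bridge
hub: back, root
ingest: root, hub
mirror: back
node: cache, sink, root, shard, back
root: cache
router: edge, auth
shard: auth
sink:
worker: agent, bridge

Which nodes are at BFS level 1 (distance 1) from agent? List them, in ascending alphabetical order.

gate, ingest, shard

Level 0: agent
Level 1: gate, ingest, shard
Level 2: auth, bridge, hub, root, sink
Level 3: back, cache, mirror, node, worker
Level 4: router
Level 5: edge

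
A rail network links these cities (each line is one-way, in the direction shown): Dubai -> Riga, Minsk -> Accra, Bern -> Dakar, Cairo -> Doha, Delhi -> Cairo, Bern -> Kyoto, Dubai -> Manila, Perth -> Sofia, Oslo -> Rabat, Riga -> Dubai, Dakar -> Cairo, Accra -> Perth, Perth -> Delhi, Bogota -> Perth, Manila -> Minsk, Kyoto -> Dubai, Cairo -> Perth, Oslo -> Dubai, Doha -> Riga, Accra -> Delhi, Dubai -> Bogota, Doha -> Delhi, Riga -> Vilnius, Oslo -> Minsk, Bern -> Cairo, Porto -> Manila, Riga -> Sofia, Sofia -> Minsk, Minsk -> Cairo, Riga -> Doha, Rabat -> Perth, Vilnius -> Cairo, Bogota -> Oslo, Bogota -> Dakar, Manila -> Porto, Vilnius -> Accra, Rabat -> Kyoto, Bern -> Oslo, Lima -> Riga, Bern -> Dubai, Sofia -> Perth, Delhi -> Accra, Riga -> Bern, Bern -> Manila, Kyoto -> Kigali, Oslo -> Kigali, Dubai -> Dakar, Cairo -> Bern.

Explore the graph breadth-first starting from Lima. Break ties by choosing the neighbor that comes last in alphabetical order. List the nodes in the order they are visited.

Visit Lima; enqueue Riga → queue [Riga]
Visit Riga; enqueue Vilnius, Sofia, Dubai, Doha, Bern → queue [Vilnius, Sofia, Dubai, Doha, Bern]
Visit Vilnius; enqueue Cairo, Accra → queue [Sofia, Dubai, Doha, Bern, Cairo, Accra]
Visit Sofia; enqueue Perth, Minsk → queue [Dubai, Doha, Bern, Cairo, Accra, Perth, Minsk]
Visit Dubai; enqueue Manila, Dakar, Bogota → queue [Doha, Bern, Cairo, Accra, Perth, Minsk, Manila, Dakar, Bogota]
Visit Doha; enqueue Delhi → queue [Bern, Cairo, Accra, Perth, Minsk, Manila, Dakar, Bogota, Delhi]
Visit Bern; enqueue Oslo, Kyoto → queue [Cairo, Accra, Perth, Minsk, Manila, Dakar, Bogota, Delhi, Oslo, Kyoto]
Visit Cairo → queue [Accra, Perth, Minsk, Manila, Dakar, Bogota, Delhi, Oslo, Kyoto]
Visit Accra → queue [Perth, Minsk, Manila, Dakar, Bogota, Delhi, Oslo, Kyoto]
Visit Perth → queue [Minsk, Manila, Dakar, Bogota, Delhi, Oslo, Kyoto]
Visit Minsk → queue [Manila, Dakar, Bogota, Delhi, Oslo, Kyoto]
Visit Manila; enqueue Porto → queue [Dakar, Bogota, Delhi, Oslo, Kyoto, Porto]
Visit Dakar → queue [Bogota, Delhi, Oslo, Kyoto, Porto]
Visit Bogota → queue [Delhi, Oslo, Kyoto, Porto]
Visit Delhi → queue [Oslo, Kyoto, Porto]
Visit Oslo; enqueue Rabat, Kigali → queue [Kyoto, Porto, Rabat, Kigali]
Visit Kyoto → queue [Porto, Rabat, Kigali]
Visit Porto → queue [Rabat, Kigali]
Visit Rabat → queue [Kigali]
Visit Kigali → queue []

Lima → Riga → Vilnius → Sofia → Dubai → Doha → Bern → Cairo → Accra → Perth → Minsk → Manila → Dakar → Bogota → Delhi → Oslo → Kyoto → Porto → Rabat → Kigali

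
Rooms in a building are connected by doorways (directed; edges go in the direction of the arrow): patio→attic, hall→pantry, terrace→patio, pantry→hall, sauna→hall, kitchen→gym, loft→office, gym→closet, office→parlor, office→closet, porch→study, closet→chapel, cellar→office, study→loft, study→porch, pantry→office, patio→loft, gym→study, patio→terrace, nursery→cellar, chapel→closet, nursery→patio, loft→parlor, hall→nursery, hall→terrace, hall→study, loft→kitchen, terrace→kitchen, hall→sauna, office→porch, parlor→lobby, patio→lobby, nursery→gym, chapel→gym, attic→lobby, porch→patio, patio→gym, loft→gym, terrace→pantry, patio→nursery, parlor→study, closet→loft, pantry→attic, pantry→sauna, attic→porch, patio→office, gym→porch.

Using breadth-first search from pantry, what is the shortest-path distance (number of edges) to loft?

3

Level 0: pantry
Level 1: attic, hall, office, sauna
Level 2: closet, lobby, nursery, parlor, porch, study, terrace
Level 3: cellar, chapel, gym, kitchen, loft, patio
loft first appears at level 3.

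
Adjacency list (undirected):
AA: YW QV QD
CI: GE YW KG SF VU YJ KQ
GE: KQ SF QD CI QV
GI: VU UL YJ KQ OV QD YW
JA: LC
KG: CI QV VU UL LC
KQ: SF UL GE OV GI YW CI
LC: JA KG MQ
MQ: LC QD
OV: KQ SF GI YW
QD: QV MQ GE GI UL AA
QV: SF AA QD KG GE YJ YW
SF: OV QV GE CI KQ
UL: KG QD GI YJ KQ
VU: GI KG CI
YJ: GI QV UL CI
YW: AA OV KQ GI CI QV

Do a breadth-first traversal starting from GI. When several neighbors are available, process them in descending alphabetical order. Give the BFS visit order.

GI -> YW -> YJ -> VU -> UL -> QD -> OV -> KQ -> QV -> CI -> AA -> KG -> MQ -> GE -> SF -> LC -> JA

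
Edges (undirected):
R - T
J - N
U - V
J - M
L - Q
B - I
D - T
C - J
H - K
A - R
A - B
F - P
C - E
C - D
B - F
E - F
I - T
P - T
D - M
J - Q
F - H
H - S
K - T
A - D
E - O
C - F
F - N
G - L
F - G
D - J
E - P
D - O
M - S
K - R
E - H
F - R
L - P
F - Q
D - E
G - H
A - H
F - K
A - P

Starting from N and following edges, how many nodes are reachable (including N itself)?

BFS from N visits: N, F, J, B, C, E, G, H, K, P, Q, R, D, M, A, I, O, L, S, T
Reachable nodes: 20 of 22 total.

20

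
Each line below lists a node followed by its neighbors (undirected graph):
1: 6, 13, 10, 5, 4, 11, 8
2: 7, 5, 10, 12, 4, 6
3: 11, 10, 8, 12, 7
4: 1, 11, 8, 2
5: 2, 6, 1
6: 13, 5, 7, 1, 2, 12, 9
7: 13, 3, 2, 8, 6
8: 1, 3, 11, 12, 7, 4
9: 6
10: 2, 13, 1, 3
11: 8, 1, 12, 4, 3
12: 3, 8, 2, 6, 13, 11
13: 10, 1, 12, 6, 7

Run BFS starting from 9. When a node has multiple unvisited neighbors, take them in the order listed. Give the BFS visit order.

Visit 9; enqueue 6 → queue [6]
Visit 6; enqueue 13, 5, 7, 1, 2, 12 → queue [13, 5, 7, 1, 2, 12]
Visit 13; enqueue 10 → queue [5, 7, 1, 2, 12, 10]
Visit 5 → queue [7, 1, 2, 12, 10]
Visit 7; enqueue 3, 8 → queue [1, 2, 12, 10, 3, 8]
Visit 1; enqueue 4, 11 → queue [2, 12, 10, 3, 8, 4, 11]
Visit 2 → queue [12, 10, 3, 8, 4, 11]
Visit 12 → queue [10, 3, 8, 4, 11]
Visit 10 → queue [3, 8, 4, 11]
Visit 3 → queue [8, 4, 11]
Visit 8 → queue [4, 11]
Visit 4 → queue [11]
Visit 11 → queue []

9 6 13 5 7 1 2 12 10 3 8 4 11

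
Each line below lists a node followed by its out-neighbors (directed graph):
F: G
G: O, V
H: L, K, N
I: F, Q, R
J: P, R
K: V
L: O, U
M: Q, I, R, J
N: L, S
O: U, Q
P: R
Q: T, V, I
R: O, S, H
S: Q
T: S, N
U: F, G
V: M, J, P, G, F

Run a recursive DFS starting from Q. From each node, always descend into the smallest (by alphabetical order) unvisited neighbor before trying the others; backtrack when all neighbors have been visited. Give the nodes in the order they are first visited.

Q, I, F, G, O, U, V, J, P, R, H, K, L, N, S, M, T

Visit Q
Q → I
I → F
F → G
G → O
O → U
G → V
V → J
J → P
P → R
R → H
H → K
H → L
H → N
N → S
V → M
Q → T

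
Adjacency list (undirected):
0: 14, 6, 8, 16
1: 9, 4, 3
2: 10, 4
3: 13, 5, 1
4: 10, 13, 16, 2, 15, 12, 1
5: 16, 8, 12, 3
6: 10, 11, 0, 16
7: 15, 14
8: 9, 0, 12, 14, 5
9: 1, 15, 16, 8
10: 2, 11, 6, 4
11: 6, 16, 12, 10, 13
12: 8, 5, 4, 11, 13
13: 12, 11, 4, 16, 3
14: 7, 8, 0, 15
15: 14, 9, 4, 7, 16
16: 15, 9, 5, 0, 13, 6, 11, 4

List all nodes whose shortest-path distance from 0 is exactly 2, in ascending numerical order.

Level 0: 0
Level 1: 6, 8, 14, 16
Level 2: 4, 5, 7, 9, 10, 11, 12, 13, 15
Level 3: 1, 2, 3

4, 5, 7, 9, 10, 11, 12, 13, 15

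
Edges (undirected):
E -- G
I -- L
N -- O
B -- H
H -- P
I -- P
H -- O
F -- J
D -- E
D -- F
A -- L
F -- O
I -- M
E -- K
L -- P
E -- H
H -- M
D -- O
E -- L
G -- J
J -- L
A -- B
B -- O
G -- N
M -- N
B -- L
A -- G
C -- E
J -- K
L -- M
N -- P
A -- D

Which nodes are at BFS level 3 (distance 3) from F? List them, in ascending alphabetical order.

Level 0: F
Level 1: D, J, O
Level 2: A, B, E, G, H, K, L, N
Level 3: C, I, M, P

C, I, M, P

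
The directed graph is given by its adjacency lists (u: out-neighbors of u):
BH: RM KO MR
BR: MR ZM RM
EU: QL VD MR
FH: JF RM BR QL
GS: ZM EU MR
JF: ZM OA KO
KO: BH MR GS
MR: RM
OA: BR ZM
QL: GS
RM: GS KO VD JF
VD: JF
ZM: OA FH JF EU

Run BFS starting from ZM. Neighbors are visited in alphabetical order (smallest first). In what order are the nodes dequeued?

ZM → EU → FH → JF → OA → MR → QL → VD → BR → RM → KO → GS → BH

Visit ZM; enqueue EU, FH, JF, OA → queue [EU, FH, JF, OA]
Visit EU; enqueue MR, QL, VD → queue [FH, JF, OA, MR, QL, VD]
Visit FH; enqueue BR, RM → queue [JF, OA, MR, QL, VD, BR, RM]
Visit JF; enqueue KO → queue [OA, MR, QL, VD, BR, RM, KO]
Visit OA → queue [MR, QL, VD, BR, RM, KO]
Visit MR → queue [QL, VD, BR, RM, KO]
Visit QL; enqueue GS → queue [VD, BR, RM, KO, GS]
Visit VD → queue [BR, RM, KO, GS]
Visit BR → queue [RM, KO, GS]
Visit RM → queue [KO, GS]
Visit KO; enqueue BH → queue [GS, BH]
Visit GS → queue [BH]
Visit BH → queue []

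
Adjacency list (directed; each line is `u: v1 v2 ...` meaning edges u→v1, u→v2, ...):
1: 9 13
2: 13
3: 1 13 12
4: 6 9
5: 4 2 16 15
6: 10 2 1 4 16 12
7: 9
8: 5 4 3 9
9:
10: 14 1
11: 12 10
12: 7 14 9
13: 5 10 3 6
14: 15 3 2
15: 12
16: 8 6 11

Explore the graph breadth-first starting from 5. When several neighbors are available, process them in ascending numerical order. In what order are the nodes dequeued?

5 → 2 → 4 → 15 → 16 → 13 → 6 → 9 → 12 → 8 → 11 → 3 → 10 → 1 → 7 → 14

Visit 5; enqueue 2, 4, 15, 16 → queue [2, 4, 15, 16]
Visit 2; enqueue 13 → queue [4, 15, 16, 13]
Visit 4; enqueue 6, 9 → queue [15, 16, 13, 6, 9]
Visit 15; enqueue 12 → queue [16, 13, 6, 9, 12]
Visit 16; enqueue 8, 11 → queue [13, 6, 9, 12, 8, 11]
Visit 13; enqueue 3, 10 → queue [6, 9, 12, 8, 11, 3, 10]
Visit 6; enqueue 1 → queue [9, 12, 8, 11, 3, 10, 1]
Visit 9 → queue [12, 8, 11, 3, 10, 1]
Visit 12; enqueue 7, 14 → queue [8, 11, 3, 10, 1, 7, 14]
Visit 8 → queue [11, 3, 10, 1, 7, 14]
Visit 11 → queue [3, 10, 1, 7, 14]
Visit 3 → queue [10, 1, 7, 14]
Visit 10 → queue [1, 7, 14]
Visit 1 → queue [7, 14]
Visit 7 → queue [14]
Visit 14 → queue []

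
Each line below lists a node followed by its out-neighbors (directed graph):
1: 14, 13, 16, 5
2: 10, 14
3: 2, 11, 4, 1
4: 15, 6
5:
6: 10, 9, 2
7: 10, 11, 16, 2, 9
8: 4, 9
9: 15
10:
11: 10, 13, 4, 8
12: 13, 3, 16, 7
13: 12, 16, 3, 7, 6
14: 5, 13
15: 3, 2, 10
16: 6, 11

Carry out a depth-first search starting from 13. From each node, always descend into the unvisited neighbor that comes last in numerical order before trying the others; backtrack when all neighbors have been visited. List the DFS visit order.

Visit 13
13 → 16
16 → 11
11 → 10
11 → 8
8 → 9
9 → 15
15 → 3
3 → 4
4 → 6
6 → 2
2 → 14
14 → 5
3 → 1
13 → 12
12 → 7

13, 16, 11, 10, 8, 9, 15, 3, 4, 6, 2, 14, 5, 1, 12, 7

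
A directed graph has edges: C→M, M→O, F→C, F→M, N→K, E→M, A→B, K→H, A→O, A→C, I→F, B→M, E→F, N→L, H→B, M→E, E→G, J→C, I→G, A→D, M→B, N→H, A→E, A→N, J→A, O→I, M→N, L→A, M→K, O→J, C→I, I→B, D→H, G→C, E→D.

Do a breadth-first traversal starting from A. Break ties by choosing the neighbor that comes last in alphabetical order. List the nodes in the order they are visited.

A → O → N → E → D → C → B → J → I → L → K → H → M → G → F

Visit A; enqueue O, N, E, D, C, B → queue [O, N, E, D, C, B]
Visit O; enqueue J, I → queue [N, E, D, C, B, J, I]
Visit N; enqueue L, K, H → queue [E, D, C, B, J, I, L, K, H]
Visit E; enqueue M, G, F → queue [D, C, B, J, I, L, K, H, M, G, F]
Visit D → queue [C, B, J, I, L, K, H, M, G, F]
Visit C → queue [B, J, I, L, K, H, M, G, F]
Visit B → queue [J, I, L, K, H, M, G, F]
Visit J → queue [I, L, K, H, M, G, F]
Visit I → queue [L, K, H, M, G, F]
Visit L → queue [K, H, M, G, F]
Visit K → queue [H, M, G, F]
Visit H → queue [M, G, F]
Visit M → queue [G, F]
Visit G → queue [F]
Visit F → queue []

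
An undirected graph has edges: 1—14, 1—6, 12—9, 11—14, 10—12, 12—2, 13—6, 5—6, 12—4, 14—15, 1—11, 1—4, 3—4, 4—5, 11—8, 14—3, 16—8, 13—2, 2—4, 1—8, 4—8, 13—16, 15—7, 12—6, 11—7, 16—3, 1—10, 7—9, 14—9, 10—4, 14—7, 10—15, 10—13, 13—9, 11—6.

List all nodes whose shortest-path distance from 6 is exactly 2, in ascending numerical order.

2, 4, 7, 8, 9, 10, 14, 16

Level 0: 6
Level 1: 1, 5, 11, 12, 13
Level 2: 2, 4, 7, 8, 9, 10, 14, 16
Level 3: 3, 15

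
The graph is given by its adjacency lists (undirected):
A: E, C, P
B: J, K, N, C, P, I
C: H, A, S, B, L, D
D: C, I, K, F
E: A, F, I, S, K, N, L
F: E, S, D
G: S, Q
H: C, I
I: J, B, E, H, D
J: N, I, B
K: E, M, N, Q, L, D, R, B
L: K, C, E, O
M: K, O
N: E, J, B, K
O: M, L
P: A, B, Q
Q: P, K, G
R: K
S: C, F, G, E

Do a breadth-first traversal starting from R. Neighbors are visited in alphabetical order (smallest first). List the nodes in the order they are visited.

R -> K -> B -> D -> E -> L -> M -> N -> Q -> C -> I -> J -> P -> F -> A -> S -> O -> G -> H

Visit R; enqueue K → queue [K]
Visit K; enqueue B, D, E, L, M, N, Q → queue [B, D, E, L, M, N, Q]
Visit B; enqueue C, I, J, P → queue [D, E, L, M, N, Q, C, I, J, P]
Visit D; enqueue F → queue [E, L, M, N, Q, C, I, J, P, F]
Visit E; enqueue A, S → queue [L, M, N, Q, C, I, J, P, F, A, S]
Visit L; enqueue O → queue [M, N, Q, C, I, J, P, F, A, S, O]
Visit M → queue [N, Q, C, I, J, P, F, A, S, O]
Visit N → queue [Q, C, I, J, P, F, A, S, O]
Visit Q; enqueue G → queue [C, I, J, P, F, A, S, O, G]
Visit C; enqueue H → queue [I, J, P, F, A, S, O, G, H]
Visit I → queue [J, P, F, A, S, O, G, H]
Visit J → queue [P, F, A, S, O, G, H]
Visit P → queue [F, A, S, O, G, H]
Visit F → queue [A, S, O, G, H]
Visit A → queue [S, O, G, H]
Visit S → queue [O, G, H]
Visit O → queue [G, H]
Visit G → queue [H]
Visit H → queue []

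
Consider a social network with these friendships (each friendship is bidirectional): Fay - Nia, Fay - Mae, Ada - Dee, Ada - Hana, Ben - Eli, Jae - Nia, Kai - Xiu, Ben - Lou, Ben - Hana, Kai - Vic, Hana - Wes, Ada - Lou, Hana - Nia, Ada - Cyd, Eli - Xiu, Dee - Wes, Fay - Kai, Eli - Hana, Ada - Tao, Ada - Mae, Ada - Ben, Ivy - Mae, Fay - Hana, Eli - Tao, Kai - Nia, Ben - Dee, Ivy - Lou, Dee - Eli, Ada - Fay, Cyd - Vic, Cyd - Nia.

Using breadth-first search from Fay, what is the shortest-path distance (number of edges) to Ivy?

2

Level 0: Fay
Level 1: Ada, Hana, Kai, Mae, Nia
Level 2: Ben, Cyd, Dee, Eli, Ivy, Jae, Lou, Tao, Vic, Wes, Xiu
Ivy first appears at level 2.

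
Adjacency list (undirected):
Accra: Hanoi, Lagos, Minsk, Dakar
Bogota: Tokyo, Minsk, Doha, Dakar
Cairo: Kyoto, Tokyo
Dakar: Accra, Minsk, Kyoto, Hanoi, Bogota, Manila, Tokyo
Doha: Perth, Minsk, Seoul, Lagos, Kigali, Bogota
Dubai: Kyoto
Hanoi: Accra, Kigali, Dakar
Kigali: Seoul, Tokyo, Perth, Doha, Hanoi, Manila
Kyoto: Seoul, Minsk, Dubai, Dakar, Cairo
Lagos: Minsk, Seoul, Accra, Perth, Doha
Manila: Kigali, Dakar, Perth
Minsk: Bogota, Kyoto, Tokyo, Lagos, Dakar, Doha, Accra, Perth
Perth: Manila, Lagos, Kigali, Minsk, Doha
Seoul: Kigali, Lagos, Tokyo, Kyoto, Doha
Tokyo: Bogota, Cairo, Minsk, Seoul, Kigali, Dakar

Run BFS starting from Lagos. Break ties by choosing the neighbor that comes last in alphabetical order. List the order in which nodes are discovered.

Visit Lagos; enqueue Seoul, Perth, Minsk, Doha, Accra → queue [Seoul, Perth, Minsk, Doha, Accra]
Visit Seoul; enqueue Tokyo, Kyoto, Kigali → queue [Perth, Minsk, Doha, Accra, Tokyo, Kyoto, Kigali]
Visit Perth; enqueue Manila → queue [Minsk, Doha, Accra, Tokyo, Kyoto, Kigali, Manila]
Visit Minsk; enqueue Dakar, Bogota → queue [Doha, Accra, Tokyo, Kyoto, Kigali, Manila, Dakar, Bogota]
Visit Doha → queue [Accra, Tokyo, Kyoto, Kigali, Manila, Dakar, Bogota]
Visit Accra; enqueue Hanoi → queue [Tokyo, Kyoto, Kigali, Manila, Dakar, Bogota, Hanoi]
Visit Tokyo; enqueue Cairo → queue [Kyoto, Kigali, Manila, Dakar, Bogota, Hanoi, Cairo]
Visit Kyoto; enqueue Dubai → queue [Kigali, Manila, Dakar, Bogota, Hanoi, Cairo, Dubai]
Visit Kigali → queue [Manila, Dakar, Bogota, Hanoi, Cairo, Dubai]
Visit Manila → queue [Dakar, Bogota, Hanoi, Cairo, Dubai]
Visit Dakar → queue [Bogota, Hanoi, Cairo, Dubai]
Visit Bogota → queue [Hanoi, Cairo, Dubai]
Visit Hanoi → queue [Cairo, Dubai]
Visit Cairo → queue [Dubai]
Visit Dubai → queue []

Lagos, Seoul, Perth, Minsk, Doha, Accra, Tokyo, Kyoto, Kigali, Manila, Dakar, Bogota, Hanoi, Cairo, Dubai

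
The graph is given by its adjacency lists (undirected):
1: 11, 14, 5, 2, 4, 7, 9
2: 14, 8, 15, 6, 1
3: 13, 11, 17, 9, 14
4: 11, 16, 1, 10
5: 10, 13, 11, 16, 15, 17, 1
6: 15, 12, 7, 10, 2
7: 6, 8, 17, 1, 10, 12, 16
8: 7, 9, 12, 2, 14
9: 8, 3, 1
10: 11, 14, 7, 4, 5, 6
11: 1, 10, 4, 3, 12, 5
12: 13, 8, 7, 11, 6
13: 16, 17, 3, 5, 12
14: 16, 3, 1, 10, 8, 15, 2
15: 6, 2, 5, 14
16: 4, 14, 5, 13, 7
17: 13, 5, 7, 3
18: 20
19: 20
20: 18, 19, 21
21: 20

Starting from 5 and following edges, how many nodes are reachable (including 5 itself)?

BFS from 5 visits: 5, 10, 13, 11, 16, 15, 17, 1, 14, 7, 4, 6, 3, 12, 2, 9, 8
Reachable nodes: 17 of 21 total.

17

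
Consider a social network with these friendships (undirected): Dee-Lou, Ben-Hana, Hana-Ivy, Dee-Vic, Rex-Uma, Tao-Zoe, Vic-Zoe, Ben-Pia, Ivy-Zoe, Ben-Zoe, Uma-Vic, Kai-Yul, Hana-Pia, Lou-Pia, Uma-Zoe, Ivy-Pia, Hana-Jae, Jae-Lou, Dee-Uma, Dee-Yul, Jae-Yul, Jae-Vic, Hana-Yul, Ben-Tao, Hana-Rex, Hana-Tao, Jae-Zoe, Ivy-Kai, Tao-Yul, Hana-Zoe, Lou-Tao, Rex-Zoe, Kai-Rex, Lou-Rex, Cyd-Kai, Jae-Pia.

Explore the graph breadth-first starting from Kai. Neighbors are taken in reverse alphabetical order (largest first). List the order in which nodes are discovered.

Kai, Yul, Rex, Ivy, Cyd, Tao, Jae, Hana, Dee, Zoe, Uma, Lou, Pia, Ben, Vic

Visit Kai; enqueue Yul, Rex, Ivy, Cyd → queue [Yul, Rex, Ivy, Cyd]
Visit Yul; enqueue Tao, Jae, Hana, Dee → queue [Rex, Ivy, Cyd, Tao, Jae, Hana, Dee]
Visit Rex; enqueue Zoe, Uma, Lou → queue [Ivy, Cyd, Tao, Jae, Hana, Dee, Zoe, Uma, Lou]
Visit Ivy; enqueue Pia → queue [Cyd, Tao, Jae, Hana, Dee, Zoe, Uma, Lou, Pia]
Visit Cyd → queue [Tao, Jae, Hana, Dee, Zoe, Uma, Lou, Pia]
Visit Tao; enqueue Ben → queue [Jae, Hana, Dee, Zoe, Uma, Lou, Pia, Ben]
Visit Jae; enqueue Vic → queue [Hana, Dee, Zoe, Uma, Lou, Pia, Ben, Vic]
Visit Hana → queue [Dee, Zoe, Uma, Lou, Pia, Ben, Vic]
Visit Dee → queue [Zoe, Uma, Lou, Pia, Ben, Vic]
Visit Zoe → queue [Uma, Lou, Pia, Ben, Vic]
Visit Uma → queue [Lou, Pia, Ben, Vic]
Visit Lou → queue [Pia, Ben, Vic]
Visit Pia → queue [Ben, Vic]
Visit Ben → queue [Vic]
Visit Vic → queue []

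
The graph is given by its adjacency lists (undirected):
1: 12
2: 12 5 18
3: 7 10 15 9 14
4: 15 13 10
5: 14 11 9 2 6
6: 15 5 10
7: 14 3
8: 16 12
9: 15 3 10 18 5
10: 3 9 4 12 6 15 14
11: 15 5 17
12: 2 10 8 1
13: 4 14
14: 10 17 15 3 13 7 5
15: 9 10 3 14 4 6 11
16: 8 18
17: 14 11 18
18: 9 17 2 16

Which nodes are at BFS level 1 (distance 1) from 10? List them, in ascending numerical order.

3, 4, 6, 9, 12, 14, 15

Level 0: 10
Level 1: 3, 4, 6, 9, 12, 14, 15
Level 2: 1, 2, 5, 7, 8, 11, 13, 17, 18
Level 3: 16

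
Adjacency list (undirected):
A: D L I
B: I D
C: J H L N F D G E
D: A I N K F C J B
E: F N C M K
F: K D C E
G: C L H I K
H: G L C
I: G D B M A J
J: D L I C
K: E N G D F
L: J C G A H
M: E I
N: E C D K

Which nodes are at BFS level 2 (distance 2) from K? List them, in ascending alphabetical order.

Level 0: K
Level 1: D, E, F, G, N
Level 2: A, B, C, H, I, J, L, M

A, B, C, H, I, J, L, M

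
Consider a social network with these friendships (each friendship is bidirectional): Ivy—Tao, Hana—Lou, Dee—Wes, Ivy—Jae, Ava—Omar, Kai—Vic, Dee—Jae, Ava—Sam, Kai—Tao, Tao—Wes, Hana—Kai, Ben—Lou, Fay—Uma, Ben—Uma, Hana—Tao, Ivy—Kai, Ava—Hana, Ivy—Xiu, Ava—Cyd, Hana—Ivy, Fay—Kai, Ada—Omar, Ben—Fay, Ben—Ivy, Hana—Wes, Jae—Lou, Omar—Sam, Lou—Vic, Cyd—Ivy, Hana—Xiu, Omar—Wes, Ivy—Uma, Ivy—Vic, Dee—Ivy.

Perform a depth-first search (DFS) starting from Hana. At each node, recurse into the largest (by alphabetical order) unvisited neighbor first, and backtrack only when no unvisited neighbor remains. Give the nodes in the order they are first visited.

Visit Hana
Hana → Xiu
Xiu → Ivy
Ivy → Vic
Vic → Lou
Lou → Jae
Jae → Dee
Dee → Wes
Wes → Tao
Tao → Kai
Kai → Fay
Fay → Uma
Uma → Ben
Wes → Omar
Omar → Sam
Sam → Ava
Ava → Cyd
Omar → Ada

Hana -> Xiu -> Ivy -> Vic -> Lou -> Jae -> Dee -> Wes -> Tao -> Kai -> Fay -> Uma -> Ben -> Omar -> Sam -> Ava -> Cyd -> Ada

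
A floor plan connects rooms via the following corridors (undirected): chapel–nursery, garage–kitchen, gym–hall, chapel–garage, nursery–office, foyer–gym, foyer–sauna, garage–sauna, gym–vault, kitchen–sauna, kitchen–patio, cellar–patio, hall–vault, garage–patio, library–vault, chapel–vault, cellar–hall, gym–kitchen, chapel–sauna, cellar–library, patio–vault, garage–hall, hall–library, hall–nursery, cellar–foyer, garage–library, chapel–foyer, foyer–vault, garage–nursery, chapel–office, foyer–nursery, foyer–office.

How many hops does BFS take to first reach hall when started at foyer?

2

Level 0: foyer
Level 1: cellar, chapel, gym, nursery, office, sauna, vault
Level 2: garage, hall, kitchen, library, patio
hall first appears at level 2.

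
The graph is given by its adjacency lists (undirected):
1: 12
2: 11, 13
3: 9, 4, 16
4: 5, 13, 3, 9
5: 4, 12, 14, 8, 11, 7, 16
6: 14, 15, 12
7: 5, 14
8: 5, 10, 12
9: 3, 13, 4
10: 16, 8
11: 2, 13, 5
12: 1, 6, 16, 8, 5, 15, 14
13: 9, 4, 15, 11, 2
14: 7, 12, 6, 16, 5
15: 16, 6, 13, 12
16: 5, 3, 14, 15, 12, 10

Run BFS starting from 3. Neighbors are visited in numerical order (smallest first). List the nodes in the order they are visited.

Visit 3; enqueue 4, 9, 16 → queue [4, 9, 16]
Visit 4; enqueue 5, 13 → queue [9, 16, 5, 13]
Visit 9 → queue [16, 5, 13]
Visit 16; enqueue 10, 12, 14, 15 → queue [5, 13, 10, 12, 14, 15]
Visit 5; enqueue 7, 8, 11 → queue [13, 10, 12, 14, 15, 7, 8, 11]
Visit 13; enqueue 2 → queue [10, 12, 14, 15, 7, 8, 11, 2]
Visit 10 → queue [12, 14, 15, 7, 8, 11, 2]
Visit 12; enqueue 1, 6 → queue [14, 15, 7, 8, 11, 2, 1, 6]
Visit 14 → queue [15, 7, 8, 11, 2, 1, 6]
Visit 15 → queue [7, 8, 11, 2, 1, 6]
Visit 7 → queue [8, 11, 2, 1, 6]
Visit 8 → queue [11, 2, 1, 6]
Visit 11 → queue [2, 1, 6]
Visit 2 → queue [1, 6]
Visit 1 → queue [6]
Visit 6 → queue []

3 -> 4 -> 9 -> 16 -> 5 -> 13 -> 10 -> 12 -> 14 -> 15 -> 7 -> 8 -> 11 -> 2 -> 1 -> 6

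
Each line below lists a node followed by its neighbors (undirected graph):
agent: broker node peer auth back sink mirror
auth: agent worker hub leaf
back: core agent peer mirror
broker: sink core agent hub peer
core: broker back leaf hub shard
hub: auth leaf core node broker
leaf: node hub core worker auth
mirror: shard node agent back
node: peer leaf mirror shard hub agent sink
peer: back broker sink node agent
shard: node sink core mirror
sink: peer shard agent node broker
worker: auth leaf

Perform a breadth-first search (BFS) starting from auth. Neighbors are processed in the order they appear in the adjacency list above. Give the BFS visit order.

Visit auth; enqueue agent, worker, hub, leaf → queue [agent, worker, hub, leaf]
Visit agent; enqueue broker, node, peer, back, sink, mirror → queue [worker, hub, leaf, broker, node, peer, back, sink, mirror]
Visit worker → queue [hub, leaf, broker, node, peer, back, sink, mirror]
Visit hub; enqueue core → queue [leaf, broker, node, peer, back, sink, mirror, core]
Visit leaf → queue [broker, node, peer, back, sink, mirror, core]
Visit broker → queue [node, peer, back, sink, mirror, core]
Visit node; enqueue shard → queue [peer, back, sink, mirror, core, shard]
Visit peer → queue [back, sink, mirror, core, shard]
Visit back → queue [sink, mirror, core, shard]
Visit sink → queue [mirror, core, shard]
Visit mirror → queue [core, shard]
Visit core → queue [shard]
Visit shard → queue []

auth -> agent -> worker -> hub -> leaf -> broker -> node -> peer -> back -> sink -> mirror -> core -> shard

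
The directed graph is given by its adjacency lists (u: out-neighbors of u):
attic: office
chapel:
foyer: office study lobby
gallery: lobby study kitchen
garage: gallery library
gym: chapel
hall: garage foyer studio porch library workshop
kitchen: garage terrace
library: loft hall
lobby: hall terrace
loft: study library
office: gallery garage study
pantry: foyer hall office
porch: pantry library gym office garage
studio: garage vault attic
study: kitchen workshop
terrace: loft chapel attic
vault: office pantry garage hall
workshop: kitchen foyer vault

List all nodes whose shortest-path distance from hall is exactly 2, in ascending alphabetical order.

attic, gallery, gym, kitchen, lobby, loft, office, pantry, study, vault

Level 0: hall
Level 1: foyer, garage, library, porch, studio, workshop
Level 2: attic, gallery, gym, kitchen, lobby, loft, office, pantry, study, vault
Level 3: chapel, terrace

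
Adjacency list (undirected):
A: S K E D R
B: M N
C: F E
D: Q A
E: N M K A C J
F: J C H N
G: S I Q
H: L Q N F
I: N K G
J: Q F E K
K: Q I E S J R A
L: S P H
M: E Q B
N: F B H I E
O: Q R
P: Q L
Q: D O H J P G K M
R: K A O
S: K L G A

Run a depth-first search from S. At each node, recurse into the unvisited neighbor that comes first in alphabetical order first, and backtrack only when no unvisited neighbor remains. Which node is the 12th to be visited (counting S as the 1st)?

L

Visit S
S → A
A → D
D → Q
Q → G
G → I
I → K
K → E
E → C
C → F
F → H
H → L
L → P
H → N
N → B
B → M
F → J
K → R
R → O

Visit order: S, A, D, Q, G, I, K, E, C, F, H, L, P, N, B, M, J, R, O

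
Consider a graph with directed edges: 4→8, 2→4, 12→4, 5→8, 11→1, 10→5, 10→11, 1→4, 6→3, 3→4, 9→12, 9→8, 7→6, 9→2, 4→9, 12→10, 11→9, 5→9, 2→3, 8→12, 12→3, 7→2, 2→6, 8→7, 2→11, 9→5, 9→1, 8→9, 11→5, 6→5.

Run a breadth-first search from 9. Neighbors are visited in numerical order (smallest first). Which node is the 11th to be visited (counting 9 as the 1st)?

Visit 9; enqueue 1, 2, 5, 8, 12 → queue [1, 2, 5, 8, 12]
Visit 1; enqueue 4 → queue [2, 5, 8, 12, 4]
Visit 2; enqueue 3, 6, 11 → queue [5, 8, 12, 4, 3, 6, 11]
Visit 5 → queue [8, 12, 4, 3, 6, 11]
Visit 8; enqueue 7 → queue [12, 4, 3, 6, 11, 7]
Visit 12; enqueue 10 → queue [4, 3, 6, 11, 7, 10]
Visit 4 → queue [3, 6, 11, 7, 10]
Visit 3 → queue [6, 11, 7, 10]
Visit 6 → queue [11, 7, 10]
Visit 11 → queue [7, 10]
Visit 7 → queue [10]
Visit 10 → queue []

Visit order: 9, 1, 2, 5, 8, 12, 4, 3, 6, 11, 7, 10

7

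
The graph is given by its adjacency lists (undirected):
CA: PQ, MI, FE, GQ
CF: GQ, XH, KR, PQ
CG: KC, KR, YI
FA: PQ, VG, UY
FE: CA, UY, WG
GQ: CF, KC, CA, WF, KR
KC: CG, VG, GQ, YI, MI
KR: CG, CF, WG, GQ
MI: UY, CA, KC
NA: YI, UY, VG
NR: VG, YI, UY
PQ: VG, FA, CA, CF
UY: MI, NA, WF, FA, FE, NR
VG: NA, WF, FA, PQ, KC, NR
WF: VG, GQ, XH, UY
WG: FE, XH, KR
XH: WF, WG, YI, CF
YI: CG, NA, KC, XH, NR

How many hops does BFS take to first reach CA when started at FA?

2

Level 0: FA
Level 1: PQ, UY, VG
Level 2: CA, CF, FE, KC, MI, NA, NR, WF
Level 3: CG, GQ, KR, WG, XH, YI
CA first appears at level 2.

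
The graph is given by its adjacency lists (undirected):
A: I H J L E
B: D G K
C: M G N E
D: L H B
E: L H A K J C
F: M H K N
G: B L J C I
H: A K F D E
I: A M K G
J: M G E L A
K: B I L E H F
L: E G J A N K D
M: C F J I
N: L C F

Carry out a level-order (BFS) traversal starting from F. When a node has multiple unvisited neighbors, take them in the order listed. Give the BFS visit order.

Visit F; enqueue M, H, K, N → queue [M, H, K, N]
Visit M; enqueue C, J, I → queue [H, K, N, C, J, I]
Visit H; enqueue A, D, E → queue [K, N, C, J, I, A, D, E]
Visit K; enqueue B, L → queue [N, C, J, I, A, D, E, B, L]
Visit N → queue [C, J, I, A, D, E, B, L]
Visit C; enqueue G → queue [J, I, A, D, E, B, L, G]
Visit J → queue [I, A, D, E, B, L, G]
Visit I → queue [A, D, E, B, L, G]
Visit A → queue [D, E, B, L, G]
Visit D → queue [E, B, L, G]
Visit E → queue [B, L, G]
Visit B → queue [L, G]
Visit L → queue [G]
Visit G → queue []

F -> M -> H -> K -> N -> C -> J -> I -> A -> D -> E -> B -> L -> G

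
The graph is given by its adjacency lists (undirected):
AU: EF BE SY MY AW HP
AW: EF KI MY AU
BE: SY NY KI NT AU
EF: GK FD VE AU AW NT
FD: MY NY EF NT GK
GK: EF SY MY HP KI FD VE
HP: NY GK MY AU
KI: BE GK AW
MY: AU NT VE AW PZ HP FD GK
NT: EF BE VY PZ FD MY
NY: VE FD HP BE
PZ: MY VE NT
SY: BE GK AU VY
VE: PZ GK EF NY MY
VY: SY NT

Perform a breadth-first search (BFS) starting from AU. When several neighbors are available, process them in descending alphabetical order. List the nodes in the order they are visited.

AU, SY, MY, HP, EF, BE, AW, VY, GK, VE, PZ, NT, FD, NY, KI

Visit AU; enqueue SY, MY, HP, EF, BE, AW → queue [SY, MY, HP, EF, BE, AW]
Visit SY; enqueue VY, GK → queue [MY, HP, EF, BE, AW, VY, GK]
Visit MY; enqueue VE, PZ, NT, FD → queue [HP, EF, BE, AW, VY, GK, VE, PZ, NT, FD]
Visit HP; enqueue NY → queue [EF, BE, AW, VY, GK, VE, PZ, NT, FD, NY]
Visit EF → queue [BE, AW, VY, GK, VE, PZ, NT, FD, NY]
Visit BE; enqueue KI → queue [AW, VY, GK, VE, PZ, NT, FD, NY, KI]
Visit AW → queue [VY, GK, VE, PZ, NT, FD, NY, KI]
Visit VY → queue [GK, VE, PZ, NT, FD, NY, KI]
Visit GK → queue [VE, PZ, NT, FD, NY, KI]
Visit VE → queue [PZ, NT, FD, NY, KI]
Visit PZ → queue [NT, FD, NY, KI]
Visit NT → queue [FD, NY, KI]
Visit FD → queue [NY, KI]
Visit NY → queue [KI]
Visit KI → queue []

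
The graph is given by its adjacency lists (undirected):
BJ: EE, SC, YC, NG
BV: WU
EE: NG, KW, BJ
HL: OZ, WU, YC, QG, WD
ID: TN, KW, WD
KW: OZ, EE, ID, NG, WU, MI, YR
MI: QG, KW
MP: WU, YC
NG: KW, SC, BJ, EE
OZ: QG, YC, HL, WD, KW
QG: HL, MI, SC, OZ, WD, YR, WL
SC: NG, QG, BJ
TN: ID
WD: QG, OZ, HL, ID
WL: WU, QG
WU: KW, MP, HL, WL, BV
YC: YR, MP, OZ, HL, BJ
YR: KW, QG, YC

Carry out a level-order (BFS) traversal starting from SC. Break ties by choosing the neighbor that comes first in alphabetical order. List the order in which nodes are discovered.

SC, BJ, NG, QG, EE, YC, KW, HL, MI, OZ, WD, WL, YR, MP, ID, WU, TN, BV

Visit SC; enqueue BJ, NG, QG → queue [BJ, NG, QG]
Visit BJ; enqueue EE, YC → queue [NG, QG, EE, YC]
Visit NG; enqueue KW → queue [QG, EE, YC, KW]
Visit QG; enqueue HL, MI, OZ, WD, WL, YR → queue [EE, YC, KW, HL, MI, OZ, WD, WL, YR]
Visit EE → queue [YC, KW, HL, MI, OZ, WD, WL, YR]
Visit YC; enqueue MP → queue [KW, HL, MI, OZ, WD, WL, YR, MP]
Visit KW; enqueue ID, WU → queue [HL, MI, OZ, WD, WL, YR, MP, ID, WU]
Visit HL → queue [MI, OZ, WD, WL, YR, MP, ID, WU]
Visit MI → queue [OZ, WD, WL, YR, MP, ID, WU]
Visit OZ → queue [WD, WL, YR, MP, ID, WU]
Visit WD → queue [WL, YR, MP, ID, WU]
Visit WL → queue [YR, MP, ID, WU]
Visit YR → queue [MP, ID, WU]
Visit MP → queue [ID, WU]
Visit ID; enqueue TN → queue [WU, TN]
Visit WU; enqueue BV → queue [TN, BV]
Visit TN → queue [BV]
Visit BV → queue []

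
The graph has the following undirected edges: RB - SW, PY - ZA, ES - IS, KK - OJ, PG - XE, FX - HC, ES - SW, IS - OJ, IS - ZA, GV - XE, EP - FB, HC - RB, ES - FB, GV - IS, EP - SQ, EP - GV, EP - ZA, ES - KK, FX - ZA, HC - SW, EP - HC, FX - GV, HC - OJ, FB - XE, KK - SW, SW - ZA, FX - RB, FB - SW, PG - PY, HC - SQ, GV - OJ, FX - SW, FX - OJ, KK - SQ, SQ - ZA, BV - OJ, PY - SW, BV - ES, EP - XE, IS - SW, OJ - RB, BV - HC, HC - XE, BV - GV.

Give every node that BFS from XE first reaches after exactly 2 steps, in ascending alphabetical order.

BV, ES, FX, IS, OJ, PY, RB, SQ, SW, ZA

Level 0: XE
Level 1: EP, FB, GV, HC, PG
Level 2: BV, ES, FX, IS, OJ, PY, RB, SQ, SW, ZA
Level 3: KK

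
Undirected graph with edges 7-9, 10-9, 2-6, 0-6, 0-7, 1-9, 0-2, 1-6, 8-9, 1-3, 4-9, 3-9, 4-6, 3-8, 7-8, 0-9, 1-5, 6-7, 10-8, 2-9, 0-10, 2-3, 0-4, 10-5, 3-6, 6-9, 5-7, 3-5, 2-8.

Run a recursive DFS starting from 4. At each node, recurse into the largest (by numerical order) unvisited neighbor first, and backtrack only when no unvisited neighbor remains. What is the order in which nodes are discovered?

Visit 4
4 → 9
9 → 10
10 → 8
8 → 7
7 → 6
6 → 3
3 → 5
5 → 1
3 → 2
2 → 0

4 -> 9 -> 10 -> 8 -> 7 -> 6 -> 3 -> 5 -> 1 -> 2 -> 0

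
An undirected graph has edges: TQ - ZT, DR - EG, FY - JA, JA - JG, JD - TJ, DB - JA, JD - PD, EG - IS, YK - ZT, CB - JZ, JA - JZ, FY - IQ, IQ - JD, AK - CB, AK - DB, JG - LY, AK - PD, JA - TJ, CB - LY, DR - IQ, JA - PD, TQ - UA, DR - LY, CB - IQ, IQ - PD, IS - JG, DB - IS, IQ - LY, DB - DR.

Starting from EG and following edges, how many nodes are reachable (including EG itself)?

15

BFS from EG visits: EG, DR, IS, DB, IQ, LY, JG, AK, JA, CB, FY, JD, PD, JZ, TJ
Reachable nodes: 15 of 19 total.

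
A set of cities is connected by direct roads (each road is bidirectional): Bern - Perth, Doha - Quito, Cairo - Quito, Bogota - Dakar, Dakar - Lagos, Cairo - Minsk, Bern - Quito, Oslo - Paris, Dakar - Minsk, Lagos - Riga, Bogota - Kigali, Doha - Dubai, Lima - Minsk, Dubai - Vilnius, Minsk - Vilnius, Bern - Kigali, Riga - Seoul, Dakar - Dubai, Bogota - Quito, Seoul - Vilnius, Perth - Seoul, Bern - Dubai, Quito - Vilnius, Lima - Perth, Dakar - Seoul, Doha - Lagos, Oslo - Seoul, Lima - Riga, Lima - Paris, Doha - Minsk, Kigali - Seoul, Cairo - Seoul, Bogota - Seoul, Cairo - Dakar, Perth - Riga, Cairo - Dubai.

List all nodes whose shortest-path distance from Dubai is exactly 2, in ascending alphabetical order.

Bogota, Kigali, Lagos, Minsk, Perth, Quito, Seoul

Level 0: Dubai
Level 1: Bern, Cairo, Dakar, Doha, Vilnius
Level 2: Bogota, Kigali, Lagos, Minsk, Perth, Quito, Seoul
Level 3: Lima, Oslo, Riga
Level 4: Paris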